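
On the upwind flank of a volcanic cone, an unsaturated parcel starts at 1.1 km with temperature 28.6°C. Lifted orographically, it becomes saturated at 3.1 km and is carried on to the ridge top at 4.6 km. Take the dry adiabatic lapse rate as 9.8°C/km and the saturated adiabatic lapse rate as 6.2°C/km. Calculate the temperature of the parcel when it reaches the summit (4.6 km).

From 1100 m to 3100 m (dry): cools by 9.8 × 2 = 19.6°C, giving 9°C.
From 3100 m to 4600 m (saturated): cools by 6.2 × 1.5 = 9.3°C, giving -0.3°C.

-0.3°C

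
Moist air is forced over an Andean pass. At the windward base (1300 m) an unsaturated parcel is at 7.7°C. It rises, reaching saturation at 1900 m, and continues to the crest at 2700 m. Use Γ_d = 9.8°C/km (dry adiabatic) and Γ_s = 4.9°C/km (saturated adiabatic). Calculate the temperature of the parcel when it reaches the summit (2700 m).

-2.1°C

From 1300 m to 1900 m (dry): cools by 9.8 × 0.6 = 5.88°C, giving 1.82°C.
From 1900 m to 2700 m (saturated): cools by 4.9 × 0.8 = 3.92°C, giving -2.1°C.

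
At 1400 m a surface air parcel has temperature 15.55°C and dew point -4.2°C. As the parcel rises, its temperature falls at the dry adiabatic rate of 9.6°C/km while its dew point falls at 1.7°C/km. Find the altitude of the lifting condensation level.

T and T_d converge at 9.6 − 1.7 = 7.9°C per km
Height above start = (15.55 − (-4.2)) / 7.9 = 2.5 km
LCL altitude = 1400 m + 2500 m = 3900 m

3900 m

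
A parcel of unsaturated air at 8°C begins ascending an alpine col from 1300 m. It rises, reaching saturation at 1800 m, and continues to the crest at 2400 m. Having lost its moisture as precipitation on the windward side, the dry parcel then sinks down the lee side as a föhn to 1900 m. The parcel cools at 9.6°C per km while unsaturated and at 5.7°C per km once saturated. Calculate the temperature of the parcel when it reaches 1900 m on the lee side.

4.58°C

1300 → 1800 m (dry, 9.6°C/km): ΔT = -9.6 × 0.5 = -4.8°C → T = 3.2°C
1800 → 2400 m (saturated, 5.7°C/km): ΔT = -5.7 × 0.6 = -3.42°C → T = -0.22°C
2400 → 1900 m (dry descent, 9.6°C/km): ΔT = +9.6 × 0.5 = +4.8°C → T = 4.58°C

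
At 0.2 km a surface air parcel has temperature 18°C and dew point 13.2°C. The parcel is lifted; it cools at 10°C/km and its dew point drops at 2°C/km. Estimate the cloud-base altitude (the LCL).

0.8 km

T and T_d converge at 10 − 2 = 8°C per km
Height above start = (18 − 13.2) / 8 = 0.6 km
LCL altitude = 200 m + 600 m = 800 m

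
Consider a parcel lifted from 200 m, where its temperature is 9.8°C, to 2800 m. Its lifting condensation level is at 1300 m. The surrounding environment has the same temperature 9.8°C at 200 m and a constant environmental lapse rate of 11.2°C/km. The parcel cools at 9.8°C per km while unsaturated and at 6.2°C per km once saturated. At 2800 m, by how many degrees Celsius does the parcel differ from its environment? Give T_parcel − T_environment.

+9.04°C (parcel warmer than environment)

Parcel:
  From 200 m to 1300 m (dry): cools by 9.8 × 1.1 = 10.78°C, giving -0.98°C.
  From 1300 m to 2800 m (saturated): cools by 6.2 × 1.5 = 9.3°C, giving -10.28°C.
Environment:
  From 200 m to 2800 m (environment): cools by 11.2 × 2.6 = 29.12°C, giving -19.32°C.
T_parcel − T_env = -10.28 − (-19.32) = +9.04°C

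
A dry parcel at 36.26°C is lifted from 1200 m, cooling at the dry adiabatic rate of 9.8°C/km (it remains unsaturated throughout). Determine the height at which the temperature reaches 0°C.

Height above start = (36.26 − 0) / 9.8 = 3.7 km
Altitude = 1200 m + 3700 m = 4900 m

4900 m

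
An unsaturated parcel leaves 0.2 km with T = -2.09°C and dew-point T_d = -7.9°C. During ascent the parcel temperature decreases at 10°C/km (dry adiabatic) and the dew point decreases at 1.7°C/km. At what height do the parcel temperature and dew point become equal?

0.9 km

T and T_d converge at 10 − 1.7 = 8.3°C per km
Height above start = (-2.09 − (-7.9)) / 8.3 = 0.7 km
LCL altitude = 200 m + 700 m = 900 m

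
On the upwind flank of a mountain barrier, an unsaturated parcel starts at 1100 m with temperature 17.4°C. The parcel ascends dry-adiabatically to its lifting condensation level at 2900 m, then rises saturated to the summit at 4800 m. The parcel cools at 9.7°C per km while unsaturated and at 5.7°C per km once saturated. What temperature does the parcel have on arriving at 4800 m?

From 1100 m to 2900 m (dry): cools by 9.7 × 1.8 = 17.46°C, giving -0.06°C.
From 2900 m to 4800 m (saturated): cools by 5.7 × 1.9 = 10.83°C, giving -10.89°C.

-10.89°C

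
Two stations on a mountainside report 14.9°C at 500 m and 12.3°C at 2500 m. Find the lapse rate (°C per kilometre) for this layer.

1.3°C/km

Γ = −ΔT/Δz = (14.9 − 12.3) / (2500 − 500) m
  = 2.6°C / 2 km = 1.3°C/km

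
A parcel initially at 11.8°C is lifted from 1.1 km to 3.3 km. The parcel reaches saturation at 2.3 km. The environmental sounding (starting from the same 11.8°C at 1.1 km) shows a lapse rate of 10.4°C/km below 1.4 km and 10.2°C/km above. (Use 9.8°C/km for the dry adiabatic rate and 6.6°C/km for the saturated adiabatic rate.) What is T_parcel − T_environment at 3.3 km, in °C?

+4.14°C (parcel warmer than environment)

Parcel:
  Dry to 2300 m: -9.8 × 1.2 km = -11.76°C, so T = 0.04°C.
  Saturated to 3300 m: -6.6 × 1 km = -6.6°C, so T = -6.56°C.
Environment:
  Environment, lower layer to 1400 m: -10.4 × 0.3 km = -3.12°C, so T = 8.68°C.
  Environment, upper layer to 3300 m: -10.2 × 1.9 km = -19.38°C, so T = -10.7°C.
T_parcel − T_env = -6.56 − (-10.7) = +4.14°C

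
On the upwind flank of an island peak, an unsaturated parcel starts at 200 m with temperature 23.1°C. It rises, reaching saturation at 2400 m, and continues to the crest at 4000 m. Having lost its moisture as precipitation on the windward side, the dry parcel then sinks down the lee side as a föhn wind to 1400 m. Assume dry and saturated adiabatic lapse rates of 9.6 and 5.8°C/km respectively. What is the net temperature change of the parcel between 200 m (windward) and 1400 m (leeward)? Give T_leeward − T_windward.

200 → 2400 m (dry, 9.6°C/km): ΔT = -9.6 × 2.2 = -21.12°C → T = 1.98°C
2400 → 4000 m (saturated, 5.8°C/km): ΔT = -5.8 × 1.6 = -9.28°C → T = -7.3°C
4000 → 1400 m (dry descent, 9.6°C/km): ΔT = +9.6 × 2.6 = +24.96°C → T = 17.66°C
Net change vs windward start: 17.66 − 23.1 = -5.44°C

-5.44°C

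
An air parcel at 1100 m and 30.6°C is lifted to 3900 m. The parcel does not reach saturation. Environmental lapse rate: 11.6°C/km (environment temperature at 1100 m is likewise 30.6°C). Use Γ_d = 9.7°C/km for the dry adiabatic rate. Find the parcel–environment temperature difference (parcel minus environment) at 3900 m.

Parcel:
  1100–3900 m, dry: Δz = 2.8 km ⇒ ΔT = -27.16°C; T = 3.44°C
Environment:
  1100–3900 m, environment: Δz = 2.8 km ⇒ ΔT = -32.48°C; T = -1.88°C
T_parcel − T_env = 3.44 − (-1.88) = +5.32°C

+5.32°C (parcel warmer than environment)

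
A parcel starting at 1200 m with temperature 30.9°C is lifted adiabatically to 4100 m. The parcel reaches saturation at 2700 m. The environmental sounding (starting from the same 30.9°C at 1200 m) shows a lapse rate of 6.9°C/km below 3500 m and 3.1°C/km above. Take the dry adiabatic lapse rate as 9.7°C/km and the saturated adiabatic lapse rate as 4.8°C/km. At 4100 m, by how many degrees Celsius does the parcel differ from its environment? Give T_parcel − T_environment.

-3.54°C (parcel cooler than environment)

Parcel:
  Dry to 2700 m: -9.7 × 1.5 km = -14.55°C, so T = 16.35°C.
  Saturated to 4100 m: -4.8 × 1.4 km = -6.72°C, so T = 9.63°C.
Environment:
  Environment, lower layer to 3500 m: -6.9 × 2.3 km = -15.87°C, so T = 15.03°C.
  Environment, upper layer to 4100 m: -3.1 × 0.6 km = -1.86°C, so T = 13.17°C.
T_parcel − T_env = 9.63 − 13.17 = -3.54°C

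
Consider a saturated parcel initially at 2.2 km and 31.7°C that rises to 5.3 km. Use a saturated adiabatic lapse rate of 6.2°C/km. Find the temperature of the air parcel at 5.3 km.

2200 → 5300 m (saturated adiabatic, 6.2°C/km): ΔT = -6.2 × 3.1 = -19.22°C → T = 12.48°C

12.48°C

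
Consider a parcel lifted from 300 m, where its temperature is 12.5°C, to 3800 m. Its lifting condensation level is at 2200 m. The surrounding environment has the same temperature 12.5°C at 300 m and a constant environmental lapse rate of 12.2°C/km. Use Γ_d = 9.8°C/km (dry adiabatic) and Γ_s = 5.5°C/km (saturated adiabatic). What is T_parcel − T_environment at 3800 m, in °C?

+15.28°C (parcel warmer than environment)

Parcel:
  Dry to 2200 m: -9.8 × 1.9 km = -18.62°C, so T = -6.12°C.
  Saturated to 3800 m: -5.5 × 1.6 km = -8.8°C, so T = -14.92°C.
Environment:
  Environment to 3800 m: -12.2 × 3.5 km = -42.7°C, so T = -30.2°C.
T_parcel − T_env = -14.92 − (-30.2) = +15.28°C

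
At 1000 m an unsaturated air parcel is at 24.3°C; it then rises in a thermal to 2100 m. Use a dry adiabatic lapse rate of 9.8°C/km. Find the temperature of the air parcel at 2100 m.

From 1000 m to 2100 m (dry adiabatic): cools by 9.8 × 1.1 = 10.78°C, giving 13.52°C.

13.52°C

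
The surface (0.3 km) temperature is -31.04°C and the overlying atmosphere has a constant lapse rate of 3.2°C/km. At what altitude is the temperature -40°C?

3.1 km

Height above start = (-31.04 − (-40)) / 3.2 = 2.8 km
Altitude = 300 m + 2800 m = 3100 m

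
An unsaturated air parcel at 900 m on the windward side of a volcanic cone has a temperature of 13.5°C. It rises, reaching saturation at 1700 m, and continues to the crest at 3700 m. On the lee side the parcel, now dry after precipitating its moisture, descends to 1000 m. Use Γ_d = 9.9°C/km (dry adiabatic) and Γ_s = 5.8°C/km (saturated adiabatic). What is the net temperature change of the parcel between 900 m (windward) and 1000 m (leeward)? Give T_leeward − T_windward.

From 900 m to 1700 m (dry): cools by 9.9 × 0.8 = 7.92°C, giving 5.58°C.
From 1700 m to 3700 m (saturated): cools by 5.8 × 2 = 11.6°C, giving -6.02°C.
From 3700 m to 1000 m (dry descent): warms by 9.9 × 2.7 = 26.73°C, giving 20.71°C.
Net change vs windward start: 20.71 − 13.5 = +7.21°C

+7.21°C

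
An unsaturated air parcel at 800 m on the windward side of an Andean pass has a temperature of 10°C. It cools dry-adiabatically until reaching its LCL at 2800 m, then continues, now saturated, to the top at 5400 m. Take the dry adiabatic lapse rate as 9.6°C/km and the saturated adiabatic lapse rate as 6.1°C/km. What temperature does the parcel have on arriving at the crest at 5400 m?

800 → 2800 m (dry, 9.6°C/km): ΔT = -9.6 × 2 = -19.2°C → T = -9.2°C
2800 → 5400 m (saturated, 6.1°C/km): ΔT = -6.1 × 2.6 = -15.86°C → T = -25.06°C

-25.06°C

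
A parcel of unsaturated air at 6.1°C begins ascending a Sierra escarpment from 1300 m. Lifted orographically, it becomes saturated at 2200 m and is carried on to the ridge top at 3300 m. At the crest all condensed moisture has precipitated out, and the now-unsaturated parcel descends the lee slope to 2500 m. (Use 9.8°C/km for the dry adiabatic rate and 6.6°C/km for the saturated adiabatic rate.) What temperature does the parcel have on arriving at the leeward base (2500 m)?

-2.14°C

1300–2200 m, dry: Δz = 0.9 km ⇒ ΔT = -8.82°C; T = -2.72°C
2200–3300 m, saturated: Δz = 1.1 km ⇒ ΔT = -7.26°C; T = -9.98°C
3300–2500 m, dry descent: Δz = 0.8 km ⇒ ΔT = +7.84°C; T = -2.14°C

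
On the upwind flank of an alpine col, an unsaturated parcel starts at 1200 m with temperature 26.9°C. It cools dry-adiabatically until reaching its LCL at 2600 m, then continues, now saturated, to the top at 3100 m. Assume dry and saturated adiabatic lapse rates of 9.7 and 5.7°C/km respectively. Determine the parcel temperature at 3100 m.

10.47°C

From 1200 m to 2600 m (dry): cools by 9.7 × 1.4 = 13.58°C, giving 13.32°C.
From 2600 m to 3100 m (saturated): cools by 5.7 × 0.5 = 2.85°C, giving 10.47°C.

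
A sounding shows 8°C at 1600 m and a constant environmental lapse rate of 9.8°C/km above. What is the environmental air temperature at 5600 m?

-31.2°C

From 1600 m to 5600 m (environmental): cools by 9.8 × 4 = 39.2°C, giving -31.2°C.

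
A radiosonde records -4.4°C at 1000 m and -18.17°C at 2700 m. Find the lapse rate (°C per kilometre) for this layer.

8.1°C/km

Γ = −ΔT/Δz = (-4.4 − (-18.17)) / (2700 − 1000) m
  = 13.77°C / 1.7 km = 8.1°C/km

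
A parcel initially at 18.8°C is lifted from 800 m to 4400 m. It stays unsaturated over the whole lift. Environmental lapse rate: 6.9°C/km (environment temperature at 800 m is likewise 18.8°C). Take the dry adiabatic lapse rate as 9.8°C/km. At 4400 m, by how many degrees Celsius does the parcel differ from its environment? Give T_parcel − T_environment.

Parcel:
  From 800 m to 4400 m (dry): cools by 9.8 × 3.6 = 35.28°C, giving -16.48°C.
Environment:
  From 800 m to 4400 m (environment): cools by 6.9 × 3.6 = 24.84°C, giving -6.04°C.
T_parcel − T_env = -16.48 − (-6.04) = -10.44°C

-10.44°C (parcel cooler than environment)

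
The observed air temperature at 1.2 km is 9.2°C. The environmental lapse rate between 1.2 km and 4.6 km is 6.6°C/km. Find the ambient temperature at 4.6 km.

-13.24°C

From 1200 m to 4600 m (environmental): cools by 6.6 × 3.4 = 22.44°C, giving -13.24°C.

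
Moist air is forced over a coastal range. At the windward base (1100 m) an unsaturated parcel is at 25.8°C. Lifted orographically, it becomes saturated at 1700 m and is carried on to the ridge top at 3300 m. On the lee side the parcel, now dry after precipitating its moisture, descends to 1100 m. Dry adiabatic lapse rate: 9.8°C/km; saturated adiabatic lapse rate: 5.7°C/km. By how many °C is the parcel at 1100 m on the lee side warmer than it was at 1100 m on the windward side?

1100–1700 m, dry: Δz = 0.6 km ⇒ ΔT = -5.88°C; T = 19.92°C
1700–3300 m, saturated: Δz = 1.6 km ⇒ ΔT = -9.12°C; T = 10.8°C
3300–1100 m, dry descent: Δz = 2.2 km ⇒ ΔT = +21.56°C; T = 32.36°C
Net change vs windward start: 32.36 − 25.8 = +6.56°C

+6.56°C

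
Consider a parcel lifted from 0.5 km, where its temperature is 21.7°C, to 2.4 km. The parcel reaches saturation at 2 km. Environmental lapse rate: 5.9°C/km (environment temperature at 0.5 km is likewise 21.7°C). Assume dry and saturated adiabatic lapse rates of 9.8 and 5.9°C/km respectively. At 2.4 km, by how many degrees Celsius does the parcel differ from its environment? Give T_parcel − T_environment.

-5.85°C (parcel cooler than environment)

Parcel:
  From 500 m to 2000 m (dry): cools by 9.8 × 1.5 = 14.7°C, giving 7°C.
  From 2000 m to 2400 m (saturated): cools by 5.9 × 0.4 = 2.36°C, giving 4.64°C.
Environment:
  From 500 m to 2400 m (environment): cools by 5.9 × 1.9 = 11.21°C, giving 10.49°C.
T_parcel − T_env = 4.64 − 10.49 = -5.85°C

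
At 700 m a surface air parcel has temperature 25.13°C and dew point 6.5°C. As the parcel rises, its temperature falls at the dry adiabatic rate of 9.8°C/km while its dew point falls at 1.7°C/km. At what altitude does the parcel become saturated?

3000 m

T and T_d converge at 9.8 − 1.7 = 8.1°C per km
Height above start = (25.13 − 6.5) / 8.1 = 2.3 km
LCL altitude = 700 m + 2300 m = 3000 m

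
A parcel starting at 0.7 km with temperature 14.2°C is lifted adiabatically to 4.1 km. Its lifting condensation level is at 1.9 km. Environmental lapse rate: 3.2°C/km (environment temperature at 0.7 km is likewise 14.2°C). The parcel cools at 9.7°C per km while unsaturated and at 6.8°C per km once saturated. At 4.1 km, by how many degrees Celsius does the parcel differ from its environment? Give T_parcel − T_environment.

-15.72°C (parcel cooler than environment)

Parcel:
  From 700 m to 1900 m (dry): cools by 9.7 × 1.2 = 11.64°C, giving 2.56°C.
  From 1900 m to 4100 m (saturated): cools by 6.8 × 2.2 = 14.96°C, giving -12.4°C.
Environment:
  From 700 m to 4100 m (environment): cools by 3.2 × 3.4 = 10.88°C, giving 3.32°C.
T_parcel − T_env = -12.4 − 3.32 = -15.72°C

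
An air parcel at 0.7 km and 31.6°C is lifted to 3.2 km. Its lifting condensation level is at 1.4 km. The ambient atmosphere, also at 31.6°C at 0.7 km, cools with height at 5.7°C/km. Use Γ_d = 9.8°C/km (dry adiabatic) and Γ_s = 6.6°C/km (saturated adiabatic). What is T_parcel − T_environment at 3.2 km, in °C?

Parcel:
  700–1400 m, dry: Δz = 0.7 km ⇒ ΔT = -6.86°C; T = 24.74°C
  1400–3200 m, saturated: Δz = 1.8 km ⇒ ΔT = -11.88°C; T = 12.86°C
Environment:
  700–3200 m, environment: Δz = 2.5 km ⇒ ΔT = -14.25°C; T = 17.35°C
T_parcel − T_env = 12.86 − 17.35 = -4.49°C

-4.49°C (parcel cooler than environment)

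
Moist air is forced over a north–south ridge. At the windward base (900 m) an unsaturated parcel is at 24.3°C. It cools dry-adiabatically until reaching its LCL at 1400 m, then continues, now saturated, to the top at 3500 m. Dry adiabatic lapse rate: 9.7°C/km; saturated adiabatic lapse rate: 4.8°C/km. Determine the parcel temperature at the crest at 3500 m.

From 900 m to 1400 m (dry): cools by 9.7 × 0.5 = 4.85°C, giving 19.45°C.
From 1400 m to 3500 m (saturated): cools by 4.8 × 2.1 = 10.08°C, giving 9.37°C.

9.37°C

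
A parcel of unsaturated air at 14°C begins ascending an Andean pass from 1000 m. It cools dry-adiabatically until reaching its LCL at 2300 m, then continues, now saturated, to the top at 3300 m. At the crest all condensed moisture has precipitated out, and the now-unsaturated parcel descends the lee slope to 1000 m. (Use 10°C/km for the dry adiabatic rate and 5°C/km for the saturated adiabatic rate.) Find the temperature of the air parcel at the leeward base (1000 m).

19°C

Dry to 2300 m: -10 × 1.3 km = -13°C, so T = 1°C.
Saturated to 3300 m: -5 × 1 km = -5°C, so T = -4°C.
Dry descent to 1000 m: +10 × 2.3 km = +23°C, so T = 19°C.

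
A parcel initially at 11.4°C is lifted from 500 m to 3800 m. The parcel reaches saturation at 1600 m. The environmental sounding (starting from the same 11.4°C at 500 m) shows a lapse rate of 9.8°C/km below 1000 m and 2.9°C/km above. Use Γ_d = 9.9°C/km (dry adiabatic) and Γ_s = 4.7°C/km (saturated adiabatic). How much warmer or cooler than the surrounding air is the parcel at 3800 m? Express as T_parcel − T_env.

Parcel:
  500 → 1600 m (dry, 9.9°C/km): ΔT = -9.9 × 1.1 = -10.89°C → T = 0.51°C
  1600 → 3800 m (saturated, 4.7°C/km): ΔT = -4.7 × 2.2 = -10.34°C → T = -9.83°C
Environment:
  500 → 1000 m (environment, lower layer, 9.8°C/km): ΔT = -9.8 × 0.5 = -4.9°C → T = 6.5°C
  1000 → 3800 m (environment, upper layer, 2.9°C/km): ΔT = -2.9 × 2.8 = -8.12°C → T = -1.62°C
T_parcel − T_env = -9.83 − (-1.62) = -8.21°C

-8.21°C (parcel cooler than environment)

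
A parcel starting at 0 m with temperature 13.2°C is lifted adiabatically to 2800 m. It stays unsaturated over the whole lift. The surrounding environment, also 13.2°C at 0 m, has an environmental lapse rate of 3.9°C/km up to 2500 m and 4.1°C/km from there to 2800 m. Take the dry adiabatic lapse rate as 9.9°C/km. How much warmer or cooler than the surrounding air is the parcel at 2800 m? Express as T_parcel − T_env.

Parcel:
  0–2800 m, dry: Δz = 2.8 km ⇒ ΔT = -27.72°C; T = -14.52°C
Environment:
  0–2500 m, environment, lower layer: Δz = 2.5 km ⇒ ΔT = -9.75°C; T = 3.45°C
  2500–2800 m, environment, upper layer: Δz = 0.3 km ⇒ ΔT = -1.23°C; T = 2.22°C
T_parcel − T_env = -14.52 − 2.22 = -16.74°C

-16.74°C (parcel cooler than environment)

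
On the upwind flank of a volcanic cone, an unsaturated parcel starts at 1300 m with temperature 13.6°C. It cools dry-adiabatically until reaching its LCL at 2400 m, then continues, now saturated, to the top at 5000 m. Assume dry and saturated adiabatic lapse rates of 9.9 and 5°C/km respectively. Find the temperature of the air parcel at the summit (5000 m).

-10.29°C

1300–2400 m, dry: Δz = 1.1 km ⇒ ΔT = -10.89°C; T = 2.71°C
2400–5000 m, saturated: Δz = 2.6 km ⇒ ΔT = -13°C; T = -10.29°C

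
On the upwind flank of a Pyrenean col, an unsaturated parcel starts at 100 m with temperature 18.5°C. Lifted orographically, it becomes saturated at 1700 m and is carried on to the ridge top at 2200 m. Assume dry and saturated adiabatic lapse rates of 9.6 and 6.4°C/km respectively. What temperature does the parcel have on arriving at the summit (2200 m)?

-0.06°C

100 → 1700 m (dry, 9.6°C/km): ΔT = -9.6 × 1.6 = -15.36°C → T = 3.14°C
1700 → 2200 m (saturated, 6.4°C/km): ΔT = -6.4 × 0.5 = -3.2°C → T = -0.06°C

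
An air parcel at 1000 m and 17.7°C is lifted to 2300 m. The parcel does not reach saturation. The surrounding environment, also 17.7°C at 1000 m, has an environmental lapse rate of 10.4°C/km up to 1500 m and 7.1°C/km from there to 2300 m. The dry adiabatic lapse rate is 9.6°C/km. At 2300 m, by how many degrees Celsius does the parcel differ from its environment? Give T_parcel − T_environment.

Parcel:
  From 1000 m to 2300 m (dry): cools by 9.6 × 1.3 = 12.48°C, giving 5.22°C.
Environment:
  From 1000 m to 1500 m (environment, lower layer): cools by 10.4 × 0.5 = 5.2°C, giving 12.5°C.
  From 1500 m to 2300 m (environment, upper layer): cools by 7.1 × 0.8 = 5.68°C, giving 6.82°C.
T_parcel − T_env = 5.22 − 6.82 = -1.6°C

-1.6°C (parcel cooler than environment)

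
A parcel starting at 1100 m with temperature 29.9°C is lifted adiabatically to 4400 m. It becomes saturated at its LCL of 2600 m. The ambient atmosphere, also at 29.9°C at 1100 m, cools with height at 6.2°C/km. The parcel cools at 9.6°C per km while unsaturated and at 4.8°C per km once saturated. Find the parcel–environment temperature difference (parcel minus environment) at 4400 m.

-2.58°C (parcel cooler than environment)

Parcel:
  From 1100 m to 2600 m (dry): cools by 9.6 × 1.5 = 14.4°C, giving 15.5°C.
  From 2600 m to 4400 m (saturated): cools by 4.8 × 1.8 = 8.64°C, giving 6.86°C.
Environment:
  From 1100 m to 4400 m (environment): cools by 6.2 × 3.3 = 20.46°C, giving 9.44°C.
T_parcel − T_env = 6.86 − 9.44 = -2.58°C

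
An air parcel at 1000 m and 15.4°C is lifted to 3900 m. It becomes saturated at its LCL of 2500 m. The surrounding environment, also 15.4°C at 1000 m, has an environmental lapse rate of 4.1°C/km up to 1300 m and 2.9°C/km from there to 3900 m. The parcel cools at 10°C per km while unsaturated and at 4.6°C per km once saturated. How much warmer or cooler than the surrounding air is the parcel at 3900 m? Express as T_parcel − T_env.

Parcel:
  1000 → 2500 m (dry, 10°C/km): ΔT = -10 × 1.5 = -15°C → T = 0.4°C
  2500 → 3900 m (saturated, 4.6°C/km): ΔT = -4.6 × 1.4 = -6.44°C → T = -6.04°C
Environment:
  1000 → 1300 m (environment, lower layer, 4.1°C/km): ΔT = -4.1 × 0.3 = -1.23°C → T = 14.17°C
  1300 → 3900 m (environment, upper layer, 2.9°C/km): ΔT = -2.9 × 2.6 = -7.54°C → T = 6.63°C
T_parcel − T_env = -6.04 − 6.63 = -12.67°C

-12.67°C (parcel cooler than environment)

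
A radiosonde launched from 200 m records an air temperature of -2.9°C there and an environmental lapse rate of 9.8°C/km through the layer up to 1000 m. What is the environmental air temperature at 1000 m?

-10.74°C

Environmental to 1000 m: -9.8 × 0.8 km = -7.84°C, so T = -10.74°C.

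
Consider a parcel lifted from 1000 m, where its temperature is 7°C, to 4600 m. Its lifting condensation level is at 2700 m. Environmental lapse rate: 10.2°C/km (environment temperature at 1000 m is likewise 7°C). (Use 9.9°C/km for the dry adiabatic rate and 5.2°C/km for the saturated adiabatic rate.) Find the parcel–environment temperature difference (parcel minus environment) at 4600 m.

+10.01°C (parcel warmer than environment)

Parcel:
  1000 → 2700 m (dry, 9.9°C/km): ΔT = -9.9 × 1.7 = -16.83°C → T = -9.83°C
  2700 → 4600 m (saturated, 5.2°C/km): ΔT = -5.2 × 1.9 = -9.88°C → T = -19.71°C
Environment:
  1000 → 4600 m (environment, 10.2°C/km): ΔT = -10.2 × 3.6 = -36.72°C → T = -29.72°C
T_parcel − T_env = -19.71 − (-29.72) = +10.01°C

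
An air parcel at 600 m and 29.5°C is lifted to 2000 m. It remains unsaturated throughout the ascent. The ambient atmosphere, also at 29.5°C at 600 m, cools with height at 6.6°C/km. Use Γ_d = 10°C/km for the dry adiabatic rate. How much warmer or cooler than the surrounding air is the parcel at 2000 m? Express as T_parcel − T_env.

Parcel:
  600–2000 m, dry: Δz = 1.4 km ⇒ ΔT = -14°C; T = 15.5°C
Environment:
  600–2000 m, environment: Δz = 1.4 km ⇒ ΔT = -9.24°C; T = 20.26°C
T_parcel − T_env = 15.5 − 20.26 = -4.76°C

-4.76°C (parcel cooler than environment)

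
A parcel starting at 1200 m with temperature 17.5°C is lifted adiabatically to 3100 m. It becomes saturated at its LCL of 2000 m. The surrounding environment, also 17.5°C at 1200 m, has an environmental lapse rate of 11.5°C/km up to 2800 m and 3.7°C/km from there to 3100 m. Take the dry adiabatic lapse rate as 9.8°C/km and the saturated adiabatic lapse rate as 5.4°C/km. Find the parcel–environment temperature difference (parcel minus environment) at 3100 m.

+5.73°C (parcel warmer than environment)

Parcel:
  Dry to 2000 m: -9.8 × 0.8 km = -7.84°C, so T = 9.66°C.
  Saturated to 3100 m: -5.4 × 1.1 km = -5.94°C, so T = 3.72°C.
Environment:
  Environment, lower layer to 2800 m: -11.5 × 1.6 km = -18.4°C, so T = -0.9°C.
  Environment, upper layer to 3100 m: -3.7 × 0.3 km = -1.11°C, so T = -2.01°C.
T_parcel − T_env = 3.72 − (-2.01) = +5.73°C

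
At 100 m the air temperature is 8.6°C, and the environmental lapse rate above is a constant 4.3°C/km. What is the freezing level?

2100 m

Height above start = (8.6 − 0) / 4.3 = 2 km
Altitude = 100 m + 2000 m = 2100 m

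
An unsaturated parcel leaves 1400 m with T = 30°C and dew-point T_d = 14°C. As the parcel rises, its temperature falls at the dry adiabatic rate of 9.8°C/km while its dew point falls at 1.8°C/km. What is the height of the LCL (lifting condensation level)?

3400 m

T and T_d converge at 9.8 − 1.8 = 8°C per km
Height above start = (30 − 14) / 8 = 2 km
LCL altitude = 1400 m + 2000 m = 3400 m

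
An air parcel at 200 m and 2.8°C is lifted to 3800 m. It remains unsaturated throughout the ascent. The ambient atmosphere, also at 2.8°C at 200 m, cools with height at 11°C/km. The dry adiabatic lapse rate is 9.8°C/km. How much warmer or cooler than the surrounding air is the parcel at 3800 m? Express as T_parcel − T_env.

Parcel:
  Dry to 3800 m: -9.8 × 3.6 km = -35.28°C, so T = -32.48°C.
Environment:
  Environment to 3800 m: -11 × 3.6 km = -39.6°C, so T = -36.8°C.
T_parcel − T_env = -32.48 − (-36.8) = +4.32°C

+4.32°C (parcel warmer than environment)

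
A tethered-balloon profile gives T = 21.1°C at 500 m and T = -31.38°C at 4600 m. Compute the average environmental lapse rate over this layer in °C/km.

Γ = −ΔT/Δz = (21.1 − (-31.38)) / (4600 − 500) m
  = 52.48°C / 4.1 km = 12.8°C/km

12.8°C/km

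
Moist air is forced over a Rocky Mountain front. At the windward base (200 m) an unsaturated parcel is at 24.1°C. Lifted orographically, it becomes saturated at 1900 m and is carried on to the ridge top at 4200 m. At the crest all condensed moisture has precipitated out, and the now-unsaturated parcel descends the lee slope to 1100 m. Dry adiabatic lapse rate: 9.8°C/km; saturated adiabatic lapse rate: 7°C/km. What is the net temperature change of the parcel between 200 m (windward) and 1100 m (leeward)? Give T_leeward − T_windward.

200–1900 m, dry: Δz = 1.7 km ⇒ ΔT = -16.66°C; T = 7.44°C
1900–4200 m, saturated: Δz = 2.3 km ⇒ ΔT = -16.1°C; T = -8.66°C
4200–1100 m, dry descent: Δz = 3.1 km ⇒ ΔT = +30.38°C; T = 21.72°C
Net change vs windward start: 21.72 − 24.1 = -2.38°C

-2.38°C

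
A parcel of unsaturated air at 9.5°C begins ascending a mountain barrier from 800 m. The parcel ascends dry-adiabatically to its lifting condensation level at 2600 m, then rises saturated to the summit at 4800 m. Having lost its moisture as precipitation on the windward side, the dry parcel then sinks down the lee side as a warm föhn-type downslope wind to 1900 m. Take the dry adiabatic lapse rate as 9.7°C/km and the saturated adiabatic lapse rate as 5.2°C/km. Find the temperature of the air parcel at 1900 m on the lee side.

800–2600 m, dry: Δz = 1.8 km ⇒ ΔT = -17.46°C; T = -7.96°C
2600–4800 m, saturated: Δz = 2.2 km ⇒ ΔT = -11.44°C; T = -19.4°C
4800–1900 m, dry descent: Δz = 2.9 km ⇒ ΔT = +28.13°C; T = 8.73°C

8.73°C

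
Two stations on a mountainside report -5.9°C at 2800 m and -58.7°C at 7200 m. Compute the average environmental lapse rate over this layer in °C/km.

Γ = −ΔT/Δz = (-5.9 − (-58.7)) / (7200 − 2800) m
  = 52.8°C / 4.4 km = 12°C/km

12°C/km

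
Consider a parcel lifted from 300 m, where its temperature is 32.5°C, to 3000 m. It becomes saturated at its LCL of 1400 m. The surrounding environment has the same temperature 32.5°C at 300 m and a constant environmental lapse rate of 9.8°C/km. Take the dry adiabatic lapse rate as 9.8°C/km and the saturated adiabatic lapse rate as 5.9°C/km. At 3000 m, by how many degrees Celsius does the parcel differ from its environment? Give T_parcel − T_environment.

+6.24°C (parcel warmer than environment)

Parcel:
  Dry to 1400 m: -9.8 × 1.1 km = -10.78°C, so T = 21.72°C.
  Saturated to 3000 m: -5.9 × 1.6 km = -9.44°C, so T = 12.28°C.
Environment:
  Environment to 3000 m: -9.8 × 2.7 km = -26.46°C, so T = 6.04°C.
T_parcel − T_env = 12.28 − 6.04 = +6.24°C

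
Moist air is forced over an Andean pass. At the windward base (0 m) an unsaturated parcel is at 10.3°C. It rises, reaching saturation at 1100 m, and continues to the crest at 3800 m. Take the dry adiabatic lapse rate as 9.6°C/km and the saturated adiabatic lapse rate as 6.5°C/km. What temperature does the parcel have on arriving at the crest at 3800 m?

-17.81°C

0 → 1100 m (dry, 9.6°C/km): ΔT = -9.6 × 1.1 = -10.56°C → T = -0.26°C
1100 → 3800 m (saturated, 6.5°C/km): ΔT = -6.5 × 2.7 = -17.55°C → T = -17.81°C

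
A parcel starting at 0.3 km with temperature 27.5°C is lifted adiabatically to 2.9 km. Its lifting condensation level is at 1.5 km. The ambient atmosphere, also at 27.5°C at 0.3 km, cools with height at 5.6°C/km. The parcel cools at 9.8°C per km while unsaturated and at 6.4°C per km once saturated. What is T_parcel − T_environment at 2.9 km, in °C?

Parcel:
  From 300 m to 1500 m (dry): cools by 9.8 × 1.2 = 11.76°C, giving 15.74°C.
  From 1500 m to 2900 m (saturated): cools by 6.4 × 1.4 = 8.96°C, giving 6.78°C.
Environment:
  From 300 m to 2900 m (environment): cools by 5.6 × 2.6 = 14.56°C, giving 12.94°C.
T_parcel − T_env = 6.78 − 12.94 = -6.16°C

-6.16°C (parcel cooler than environment)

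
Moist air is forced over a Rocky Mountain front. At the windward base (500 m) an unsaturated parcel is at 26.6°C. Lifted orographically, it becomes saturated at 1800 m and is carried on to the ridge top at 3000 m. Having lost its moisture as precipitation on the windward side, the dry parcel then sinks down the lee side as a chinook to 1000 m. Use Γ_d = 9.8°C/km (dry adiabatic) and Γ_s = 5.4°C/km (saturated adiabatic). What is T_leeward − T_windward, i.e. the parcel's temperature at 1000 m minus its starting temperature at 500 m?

From 500 m to 1800 m (dry): cools by 9.8 × 1.3 = 12.74°C, giving 13.86°C.
From 1800 m to 3000 m (saturated): cools by 5.4 × 1.2 = 6.48°C, giving 7.38°C.
From 3000 m to 1000 m (dry descent): warms by 9.8 × 2 = 19.6°C, giving 26.98°C.
Net change vs windward start: 26.98 − 26.6 = +0.38°C

+0.38°C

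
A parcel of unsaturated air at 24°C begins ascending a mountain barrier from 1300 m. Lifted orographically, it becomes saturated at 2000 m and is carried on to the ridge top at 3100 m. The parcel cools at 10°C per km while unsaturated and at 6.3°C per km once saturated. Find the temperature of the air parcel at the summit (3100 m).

From 1300 m to 2000 m (dry): cools by 10 × 0.7 = 7°C, giving 17°C.
From 2000 m to 3100 m (saturated): cools by 6.3 × 1.1 = 6.93°C, giving 10.07°C.

10.07°C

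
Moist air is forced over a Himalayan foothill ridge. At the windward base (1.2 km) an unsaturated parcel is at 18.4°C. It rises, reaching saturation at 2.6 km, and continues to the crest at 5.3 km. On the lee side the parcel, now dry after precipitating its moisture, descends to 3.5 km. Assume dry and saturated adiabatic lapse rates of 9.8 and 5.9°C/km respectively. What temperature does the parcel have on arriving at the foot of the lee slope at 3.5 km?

6.39°C

Dry to 2600 m: -9.8 × 1.4 km = -13.72°C, so T = 4.68°C.
Saturated to 5300 m: -5.9 × 2.7 km = -15.93°C, so T = -11.25°C.
Dry descent to 3500 m: +9.8 × 1.8 km = +17.64°C, so T = 6.39°C.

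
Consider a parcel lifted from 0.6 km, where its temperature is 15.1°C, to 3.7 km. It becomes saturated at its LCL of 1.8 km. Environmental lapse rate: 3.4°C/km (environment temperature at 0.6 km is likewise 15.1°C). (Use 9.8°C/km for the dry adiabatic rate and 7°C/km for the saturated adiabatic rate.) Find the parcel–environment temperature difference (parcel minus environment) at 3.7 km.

Parcel:
  Dry to 1800 m: -9.8 × 1.2 km = -11.76°C, so T = 3.34°C.
  Saturated to 3700 m: -7 × 1.9 km = -13.3°C, so T = -9.96°C.
Environment:
  Environment to 3700 m: -3.4 × 3.1 km = -10.54°C, so T = 4.56°C.
T_parcel − T_env = -9.96 − 4.56 = -14.52°C

-14.52°C (parcel cooler than environment)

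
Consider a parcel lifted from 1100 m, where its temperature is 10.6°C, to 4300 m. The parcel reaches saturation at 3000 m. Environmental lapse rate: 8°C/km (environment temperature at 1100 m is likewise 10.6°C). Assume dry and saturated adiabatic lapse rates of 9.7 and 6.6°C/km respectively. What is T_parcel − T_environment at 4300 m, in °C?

Parcel:
  Dry to 3000 m: -9.7 × 1.9 km = -18.43°C, so T = -7.83°C.
  Saturated to 4300 m: -6.6 × 1.3 km = -8.58°C, so T = -16.41°C.
Environment:
  Environment to 4300 m: -8 × 3.2 km = -25.6°C, so T = -15°C.
T_parcel − T_env = -16.41 − (-15) = -1.41°C

-1.41°C (parcel cooler than environment)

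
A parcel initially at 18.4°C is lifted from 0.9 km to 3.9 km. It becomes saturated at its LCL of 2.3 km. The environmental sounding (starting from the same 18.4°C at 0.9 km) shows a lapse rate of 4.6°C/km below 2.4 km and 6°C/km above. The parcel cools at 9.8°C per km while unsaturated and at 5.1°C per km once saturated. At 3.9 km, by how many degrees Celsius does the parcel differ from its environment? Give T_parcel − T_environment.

-5.98°C (parcel cooler than environment)

Parcel:
  From 900 m to 2300 m (dry): cools by 9.8 × 1.4 = 13.72°C, giving 4.68°C.
  From 2300 m to 3900 m (saturated): cools by 5.1 × 1.6 = 8.16°C, giving -3.48°C.
Environment:
  From 900 m to 2400 m (environment, lower layer): cools by 4.6 × 1.5 = 6.9°C, giving 11.5°C.
  From 2400 m to 3900 m (environment, upper layer): cools by 6 × 1.5 = 9°C, giving 2.5°C.
T_parcel − T_env = -3.48 − 2.5 = -5.98°C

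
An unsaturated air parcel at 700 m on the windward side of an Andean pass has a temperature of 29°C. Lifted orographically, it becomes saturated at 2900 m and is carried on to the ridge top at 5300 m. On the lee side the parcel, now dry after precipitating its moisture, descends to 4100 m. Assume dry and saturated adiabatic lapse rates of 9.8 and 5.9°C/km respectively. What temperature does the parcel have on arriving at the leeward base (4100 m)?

700–2900 m, dry: Δz = 2.2 km ⇒ ΔT = -21.56°C; T = 7.44°C
2900–5300 m, saturated: Δz = 2.4 km ⇒ ΔT = -14.16°C; T = -6.72°C
5300–4100 m, dry descent: Δz = 1.2 km ⇒ ΔT = +11.76°C; T = 5.04°C

5.04°C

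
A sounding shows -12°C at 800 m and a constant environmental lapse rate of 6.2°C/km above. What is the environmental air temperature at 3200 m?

-26.88°C

Environmental to 3200 m: -6.2 × 2.4 km = -14.88°C, so T = -26.88°C.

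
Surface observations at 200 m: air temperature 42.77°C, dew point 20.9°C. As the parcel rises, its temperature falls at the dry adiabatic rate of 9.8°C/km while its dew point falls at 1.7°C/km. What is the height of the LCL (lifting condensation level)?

T and T_d converge at 9.8 − 1.7 = 8.1°C per km
Height above start = (42.77 − 20.9) / 8.1 = 2.7 km
LCL altitude = 200 m + 2700 m = 2900 m

2900 m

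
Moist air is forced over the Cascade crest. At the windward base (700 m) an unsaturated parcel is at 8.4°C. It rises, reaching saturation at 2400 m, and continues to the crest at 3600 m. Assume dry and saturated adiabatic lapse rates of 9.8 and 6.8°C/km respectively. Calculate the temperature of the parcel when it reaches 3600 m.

From 700 m to 2400 m (dry): cools by 9.8 × 1.7 = 16.66°C, giving -8.26°C.
From 2400 m to 3600 m (saturated): cools by 6.8 × 1.2 = 8.16°C, giving -16.42°C.

-16.42°C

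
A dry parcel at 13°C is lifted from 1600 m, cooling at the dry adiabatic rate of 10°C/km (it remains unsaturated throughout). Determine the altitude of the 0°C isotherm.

2900 m

Height above start = (13 − 0) / 10 = 1.3 km
Altitude = 1600 m + 1300 m = 2900 m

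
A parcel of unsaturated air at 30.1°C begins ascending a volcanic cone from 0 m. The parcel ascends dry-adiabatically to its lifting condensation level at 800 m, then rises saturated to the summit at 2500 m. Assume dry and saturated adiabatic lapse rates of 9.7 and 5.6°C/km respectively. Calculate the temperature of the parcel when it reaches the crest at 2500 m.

12.82°C

0–800 m, dry: Δz = 0.8 km ⇒ ΔT = -7.76°C; T = 22.34°C
800–2500 m, saturated: Δz = 1.7 km ⇒ ΔT = -9.52°C; T = 12.82°C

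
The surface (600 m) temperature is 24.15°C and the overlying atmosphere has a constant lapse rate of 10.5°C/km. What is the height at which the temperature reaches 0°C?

2900 m

Height above start = (24.15 − 0) / 10.5 = 2.3 km
Altitude = 600 m + 2300 m = 2900 m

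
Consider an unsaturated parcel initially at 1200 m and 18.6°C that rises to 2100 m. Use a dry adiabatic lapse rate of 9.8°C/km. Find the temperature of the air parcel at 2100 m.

9.78°C

Dry adiabatic to 2100 m: -9.8 × 0.9 km = -8.82°C, so T = 9.78°C.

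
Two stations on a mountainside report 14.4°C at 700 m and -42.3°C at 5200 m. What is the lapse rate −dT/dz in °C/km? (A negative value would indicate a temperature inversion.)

Γ = −ΔT/Δz = (14.4 − (-42.3)) / (5200 − 700) m
  = 56.7°C / 4.5 km = 12.6°C/km

12.6°C/km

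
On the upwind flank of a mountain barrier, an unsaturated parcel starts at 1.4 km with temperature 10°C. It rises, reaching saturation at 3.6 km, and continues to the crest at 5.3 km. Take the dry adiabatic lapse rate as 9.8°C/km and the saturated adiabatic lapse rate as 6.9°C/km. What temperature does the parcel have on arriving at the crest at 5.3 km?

-23.29°C

1400 → 3600 m (dry, 9.8°C/km): ΔT = -9.8 × 2.2 = -21.56°C → T = -11.56°C
3600 → 5300 m (saturated, 6.9°C/km): ΔT = -6.9 × 1.7 = -11.73°C → T = -23.29°C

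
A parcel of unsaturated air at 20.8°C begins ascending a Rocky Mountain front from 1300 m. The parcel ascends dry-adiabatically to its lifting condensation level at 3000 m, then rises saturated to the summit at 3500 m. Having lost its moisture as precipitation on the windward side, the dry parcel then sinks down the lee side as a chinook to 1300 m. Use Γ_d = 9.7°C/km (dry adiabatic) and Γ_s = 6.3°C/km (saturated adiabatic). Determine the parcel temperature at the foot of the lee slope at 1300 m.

22.5°C

1300 → 3000 m (dry, 9.7°C/km): ΔT = -9.7 × 1.7 = -16.49°C → T = 4.31°C
3000 → 3500 m (saturated, 6.3°C/km): ΔT = -6.3 × 0.5 = -3.15°C → T = 1.16°C
3500 → 1300 m (dry descent, 9.7°C/km): ΔT = +9.7 × 2.2 = +21.34°C → T = 22.5°C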